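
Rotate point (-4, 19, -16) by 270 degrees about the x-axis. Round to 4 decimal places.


x' = -4
y' = 19*cos(270) - -16*sin(270) = -16
z' = 19*sin(270) + -16*cos(270) = -19

(-4, -16, -19)


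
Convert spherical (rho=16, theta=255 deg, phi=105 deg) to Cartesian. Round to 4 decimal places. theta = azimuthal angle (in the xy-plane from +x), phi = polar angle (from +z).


x = 16 * sin(105) * cos(255) = -4
y = 16 * sin(105) * sin(255) = -14.9282
z = 16 * cos(105) = -4.1411

(-4, -14.9282, -4.1411)


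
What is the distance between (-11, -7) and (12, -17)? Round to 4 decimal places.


d = sqrt((12--11)^2 + (-17--7)^2) = 25.0799

25.0799


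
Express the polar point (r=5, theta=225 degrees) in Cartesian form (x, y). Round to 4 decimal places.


x = 5 * cos(225) = -3.5355
y = 5 * sin(225) = -3.5355

(-3.5355, -3.5355)


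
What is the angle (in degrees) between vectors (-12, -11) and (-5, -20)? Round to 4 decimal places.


dot = -12*-5 + -11*-20 = 280
|u| = 16.2788, |v| = 20.6155
cos(angle) = 0.8343
angle = 33.4533 degrees

33.4533 degrees


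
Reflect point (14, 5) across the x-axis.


Reflection across x-axis: (x, y) -> (x, -y)
(14, 5) -> (14, -5)

(14, -5)


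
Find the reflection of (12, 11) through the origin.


Reflection through origin: (x, y) -> (-x, -y)
(12, 11) -> (-12, -11)

(-12, -11)


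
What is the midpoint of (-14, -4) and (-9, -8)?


Midpoint = ((-14+-9)/2, (-4+-8)/2) = (-11.5, -6)

(-11.5, -6)


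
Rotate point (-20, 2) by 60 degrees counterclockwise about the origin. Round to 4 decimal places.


x' = -20*cos(60) - 2*sin(60) = -11.7321
y' = -20*sin(60) + 2*cos(60) = -16.3205

(-11.7321, -16.3205)


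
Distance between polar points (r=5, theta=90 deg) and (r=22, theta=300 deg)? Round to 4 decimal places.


d = sqrt(r1^2 + r2^2 - 2*r1*r2*cos(t2-t1))
d = sqrt(5^2 + 22^2 - 2*5*22*cos(300-90)) = 26.4485

26.4485


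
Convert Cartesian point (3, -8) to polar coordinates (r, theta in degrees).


r = sqrt(3^2 + (-8)^2) = 8.544
theta = atan2(-8, 3) = 290.556 degrees

r = 8.544, theta = 290.556 degrees


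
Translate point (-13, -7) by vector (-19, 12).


Translation: (x+dx, y+dy) = (-13+-19, -7+12) = (-32, 5)

(-32, 5)


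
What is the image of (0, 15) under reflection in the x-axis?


Reflection across x-axis: (x, y) -> (x, -y)
(0, 15) -> (0, -15)

(0, -15)


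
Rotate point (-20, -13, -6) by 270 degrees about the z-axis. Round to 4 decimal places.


x' = -20*cos(270) - -13*sin(270) = -13
y' = -20*sin(270) + -13*cos(270) = 20
z' = -6

(-13, 20, -6)


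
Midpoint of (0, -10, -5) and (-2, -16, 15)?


Midpoint = ((0+-2)/2, (-10+-16)/2, (-5+15)/2) = (-1, -13, 5)

(-1, -13, 5)


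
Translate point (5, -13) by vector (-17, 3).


Translation: (x+dx, y+dy) = (5+-17, -13+3) = (-12, -10)

(-12, -10)


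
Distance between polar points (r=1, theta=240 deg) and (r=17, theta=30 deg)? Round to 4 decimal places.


d = sqrt(r1^2 + r2^2 - 2*r1*r2*cos(t2-t1))
d = sqrt(1^2 + 17^2 - 2*1*17*cos(30-240)) = 17.873

17.873


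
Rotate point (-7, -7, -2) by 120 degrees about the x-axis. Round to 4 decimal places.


x' = -7
y' = -7*cos(120) - -2*sin(120) = 5.2321
z' = -7*sin(120) + -2*cos(120) = -5.0622

(-7, 5.2321, -5.0622)


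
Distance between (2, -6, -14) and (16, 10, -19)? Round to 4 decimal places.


d = sqrt((16-2)^2 + (10--6)^2 + (-19--14)^2) = 21.8403

21.8403


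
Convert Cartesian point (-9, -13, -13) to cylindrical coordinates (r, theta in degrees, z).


r = sqrt((-9)^2 + (-13)^2) = 15.8114
theta = atan2(-13, -9) = 235.3048 deg
z = -13

r = 15.8114, theta = 235.3048 deg, z = -13


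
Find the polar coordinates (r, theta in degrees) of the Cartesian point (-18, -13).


r = sqrt((-18)^2 + (-13)^2) = 22.2036
theta = atan2(-13, -18) = 215.8377 degrees

r = 22.2036, theta = 215.8377 degrees


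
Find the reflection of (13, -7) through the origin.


Reflection through origin: (x, y) -> (-x, -y)
(13, -7) -> (-13, 7)

(-13, 7)


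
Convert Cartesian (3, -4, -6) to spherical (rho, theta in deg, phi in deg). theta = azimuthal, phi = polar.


rho = sqrt(3^2 + (-4)^2 + (-6)^2) = 7.8102
theta = atan2(-4, 3) = 306.8699 deg
phi = acos(-6/7.8102) = 140.1944 deg

rho = 7.8102, theta = 306.8699 deg, phi = 140.1944 deg


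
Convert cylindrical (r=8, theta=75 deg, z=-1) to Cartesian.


x = 8 * cos(75) = 2.0706
y = 8 * sin(75) = 7.7274
z = -1

(2.0706, 7.7274, -1)


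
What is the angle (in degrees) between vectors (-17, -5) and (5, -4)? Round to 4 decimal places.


dot = -17*5 + -5*-4 = -65
|u| = 17.72, |v| = 6.4031
cos(angle) = -0.5729
angle = 124.9507 degrees

124.9507 degrees


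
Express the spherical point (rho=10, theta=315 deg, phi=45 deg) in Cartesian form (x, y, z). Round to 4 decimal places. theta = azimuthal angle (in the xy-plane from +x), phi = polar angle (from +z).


x = 10 * sin(45) * cos(315) = 5
y = 10 * sin(45) * sin(315) = -5
z = 10 * cos(45) = 7.0711

(5, -5, 7.0711)


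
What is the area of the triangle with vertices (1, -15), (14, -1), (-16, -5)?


Area = |x1(y2-y3) + x2(y3-y1) + x3(y1-y2)| / 2
= |1*(-1--5) + 14*(-5--15) + -16*(-15--1)| / 2
= 184

184


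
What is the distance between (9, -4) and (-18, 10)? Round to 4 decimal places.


d = sqrt((-18-9)^2 + (10--4)^2) = 30.4138

30.4138


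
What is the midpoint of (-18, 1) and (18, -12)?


Midpoint = ((-18+18)/2, (1+-12)/2) = (0, -5.5)

(0, -5.5)


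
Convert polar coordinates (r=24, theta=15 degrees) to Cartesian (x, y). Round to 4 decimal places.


x = 24 * cos(15) = 23.1822
y = 24 * sin(15) = 6.2117

(23.1822, 6.2117)


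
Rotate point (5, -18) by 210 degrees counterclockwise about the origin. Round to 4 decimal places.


x' = 5*cos(210) - -18*sin(210) = -13.3301
y' = 5*sin(210) + -18*cos(210) = 13.0885

(-13.3301, 13.0885)


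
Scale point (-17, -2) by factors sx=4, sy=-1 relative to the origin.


Scaling: (x*sx, y*sy) = (-17*4, -2*-1) = (-68, 2)

(-68, 2)


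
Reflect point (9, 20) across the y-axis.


Reflection across y-axis: (x, y) -> (-x, y)
(9, 20) -> (-9, 20)

(-9, 20)


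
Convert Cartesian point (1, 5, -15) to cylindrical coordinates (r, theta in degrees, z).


r = sqrt(1^2 + 5^2) = 5.099
theta = atan2(5, 1) = 78.6901 deg
z = -15

r = 5.099, theta = 78.6901 deg, z = -15


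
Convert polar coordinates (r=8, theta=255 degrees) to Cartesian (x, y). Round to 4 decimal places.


x = 8 * cos(255) = -2.0706
y = 8 * sin(255) = -7.7274

(-2.0706, -7.7274)


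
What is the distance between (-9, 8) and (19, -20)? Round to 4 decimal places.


d = sqrt((19--9)^2 + (-20-8)^2) = 39.598

39.598


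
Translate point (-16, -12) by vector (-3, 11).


Translation: (x+dx, y+dy) = (-16+-3, -12+11) = (-19, -1)

(-19, -1)


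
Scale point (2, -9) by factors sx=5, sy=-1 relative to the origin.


Scaling: (x*sx, y*sy) = (2*5, -9*-1) = (10, 9)

(10, 9)


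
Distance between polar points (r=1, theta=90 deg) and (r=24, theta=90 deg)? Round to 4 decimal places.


d = sqrt(r1^2 + r2^2 - 2*r1*r2*cos(t2-t1))
d = sqrt(1^2 + 24^2 - 2*1*24*cos(90-90)) = 23

23


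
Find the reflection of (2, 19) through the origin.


Reflection through origin: (x, y) -> (-x, -y)
(2, 19) -> (-2, -19)

(-2, -19)


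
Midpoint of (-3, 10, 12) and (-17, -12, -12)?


Midpoint = ((-3+-17)/2, (10+-12)/2, (12+-12)/2) = (-10, -1, 0)

(-10, -1, 0)


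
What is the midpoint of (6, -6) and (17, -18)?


Midpoint = ((6+17)/2, (-6+-18)/2) = (11.5, -12)

(11.5, -12)


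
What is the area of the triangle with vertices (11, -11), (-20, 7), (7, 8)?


Area = |x1(y2-y3) + x2(y3-y1) + x3(y1-y2)| / 2
= |11*(7-8) + -20*(8--11) + 7*(-11-7)| / 2
= 258.5

258.5


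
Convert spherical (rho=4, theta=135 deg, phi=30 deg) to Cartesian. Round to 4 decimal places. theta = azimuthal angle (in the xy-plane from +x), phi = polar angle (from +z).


x = 4 * sin(30) * cos(135) = -1.4142
y = 4 * sin(30) * sin(135) = 1.4142
z = 4 * cos(30) = 3.4641

(-1.4142, 1.4142, 3.4641)


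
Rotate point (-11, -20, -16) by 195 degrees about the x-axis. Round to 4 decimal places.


x' = -11
y' = -20*cos(195) - -16*sin(195) = 15.1774
z' = -20*sin(195) + -16*cos(195) = 20.6312

(-11, 15.1774, 20.6312)


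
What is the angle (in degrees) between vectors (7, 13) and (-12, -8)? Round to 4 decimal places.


dot = 7*-12 + 13*-8 = -188
|u| = 14.7648, |v| = 14.4222
cos(angle) = -0.8829
angle = 151.9908 degrees

151.9908 degrees


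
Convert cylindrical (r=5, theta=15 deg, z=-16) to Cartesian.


x = 5 * cos(15) = 4.8296
y = 5 * sin(15) = 1.2941
z = -16

(4.8296, 1.2941, -16)


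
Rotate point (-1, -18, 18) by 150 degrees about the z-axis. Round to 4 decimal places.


x' = -1*cos(150) - -18*sin(150) = 9.866
y' = -1*sin(150) + -18*cos(150) = 15.0885
z' = 18

(9.866, 15.0885, 18)


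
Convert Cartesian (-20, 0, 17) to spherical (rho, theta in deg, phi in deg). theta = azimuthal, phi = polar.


rho = sqrt((-20)^2 + 0^2 + 17^2) = 26.2488
theta = atan2(0, -20) = 180 deg
phi = acos(17/26.2488) = 49.6355 deg

rho = 26.2488, theta = 180 deg, phi = 49.6355 deg


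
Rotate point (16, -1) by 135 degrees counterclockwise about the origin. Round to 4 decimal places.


x' = 16*cos(135) - -1*sin(135) = -10.6066
y' = 16*sin(135) + -1*cos(135) = 12.0208

(-10.6066, 12.0208)


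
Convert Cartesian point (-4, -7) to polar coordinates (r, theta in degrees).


r = sqrt((-4)^2 + (-7)^2) = 8.0623
theta = atan2(-7, -4) = 240.2551 degrees

r = 8.0623, theta = 240.2551 degrees


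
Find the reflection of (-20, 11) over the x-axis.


Reflection across x-axis: (x, y) -> (x, -y)
(-20, 11) -> (-20, -11)

(-20, -11)


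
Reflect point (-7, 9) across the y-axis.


Reflection across y-axis: (x, y) -> (-x, y)
(-7, 9) -> (7, 9)

(7, 9)


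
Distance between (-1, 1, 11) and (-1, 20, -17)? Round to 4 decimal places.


d = sqrt((-1--1)^2 + (20-1)^2 + (-17-11)^2) = 33.8378

33.8378


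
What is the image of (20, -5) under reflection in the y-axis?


Reflection across y-axis: (x, y) -> (-x, y)
(20, -5) -> (-20, -5)

(-20, -5)


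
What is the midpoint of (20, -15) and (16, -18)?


Midpoint = ((20+16)/2, (-15+-18)/2) = (18, -16.5)

(18, -16.5)


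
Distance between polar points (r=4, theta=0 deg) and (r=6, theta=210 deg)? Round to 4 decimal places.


d = sqrt(r1^2 + r2^2 - 2*r1*r2*cos(t2-t1))
d = sqrt(4^2 + 6^2 - 2*4*6*cos(210-0)) = 9.6731

9.6731


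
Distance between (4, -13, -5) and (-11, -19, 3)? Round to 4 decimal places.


d = sqrt((-11-4)^2 + (-19--13)^2 + (3--5)^2) = 18.0278

18.0278


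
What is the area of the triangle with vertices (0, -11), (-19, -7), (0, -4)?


Area = |x1(y2-y3) + x2(y3-y1) + x3(y1-y2)| / 2
= |0*(-7--4) + -19*(-4--11) + 0*(-11--7)| / 2
= 66.5

66.5


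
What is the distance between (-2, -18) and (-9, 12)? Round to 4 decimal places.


d = sqrt((-9--2)^2 + (12--18)^2) = 30.8058

30.8058


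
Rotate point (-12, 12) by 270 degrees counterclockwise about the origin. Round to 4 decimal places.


x' = -12*cos(270) - 12*sin(270) = 12
y' = -12*sin(270) + 12*cos(270) = 12

(12, 12)


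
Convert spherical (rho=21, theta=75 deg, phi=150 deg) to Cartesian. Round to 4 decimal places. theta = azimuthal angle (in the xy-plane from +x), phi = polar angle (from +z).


x = 21 * sin(150) * cos(75) = 2.7176
y = 21 * sin(150) * sin(75) = 10.1422
z = 21 * cos(150) = -18.1865

(2.7176, 10.1422, -18.1865)


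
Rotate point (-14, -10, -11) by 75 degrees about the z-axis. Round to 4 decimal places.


x' = -14*cos(75) - -10*sin(75) = 6.0358
y' = -14*sin(75) + -10*cos(75) = -16.1112
z' = -11

(6.0358, -16.1112, -11)


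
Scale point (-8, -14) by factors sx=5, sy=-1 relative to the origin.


Scaling: (x*sx, y*sy) = (-8*5, -14*-1) = (-40, 14)

(-40, 14)


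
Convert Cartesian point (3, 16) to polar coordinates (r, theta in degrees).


r = sqrt(3^2 + 16^2) = 16.2788
theta = atan2(16, 3) = 79.3803 degrees

r = 16.2788, theta = 79.3803 degrees


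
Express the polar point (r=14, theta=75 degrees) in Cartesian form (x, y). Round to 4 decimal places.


x = 14 * cos(75) = 3.6235
y = 14 * sin(75) = 13.523

(3.6235, 13.523)


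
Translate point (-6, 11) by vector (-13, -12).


Translation: (x+dx, y+dy) = (-6+-13, 11+-12) = (-19, -1)

(-19, -1)


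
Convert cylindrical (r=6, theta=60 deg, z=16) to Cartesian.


x = 6 * cos(60) = 3
y = 6 * sin(60) = 5.1962
z = 16

(3, 5.1962, 16)


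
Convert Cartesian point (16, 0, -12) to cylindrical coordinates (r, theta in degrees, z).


r = sqrt(16^2 + 0^2) = 16
theta = atan2(0, 16) = 0 deg
z = -12

r = 16, theta = 0 deg, z = -12


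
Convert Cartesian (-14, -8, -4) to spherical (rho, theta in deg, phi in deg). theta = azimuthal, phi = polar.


rho = sqrt((-14)^2 + (-8)^2 + (-4)^2) = 16.6132
theta = atan2(-8, -14) = 209.7449 deg
phi = acos(-4/16.6132) = 103.9321 deg

rho = 16.6132, theta = 209.7449 deg, phi = 103.9321 deg


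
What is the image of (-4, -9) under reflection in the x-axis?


Reflection across x-axis: (x, y) -> (x, -y)
(-4, -9) -> (-4, 9)

(-4, 9)


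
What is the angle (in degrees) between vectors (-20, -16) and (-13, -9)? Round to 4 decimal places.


dot = -20*-13 + -16*-9 = 404
|u| = 25.6125, |v| = 15.8114
cos(angle) = 0.9976
angle = 3.9647 degrees

3.9647 degrees


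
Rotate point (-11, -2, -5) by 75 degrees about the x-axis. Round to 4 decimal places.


x' = -11
y' = -2*cos(75) - -5*sin(75) = 4.312
z' = -2*sin(75) + -5*cos(75) = -3.2259

(-11, 4.312, -3.2259)


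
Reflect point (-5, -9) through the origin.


Reflection through origin: (x, y) -> (-x, -y)
(-5, -9) -> (5, 9)

(5, 9)


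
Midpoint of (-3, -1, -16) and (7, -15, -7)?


Midpoint = ((-3+7)/2, (-1+-15)/2, (-16+-7)/2) = (2, -8, -11.5)

(2, -8, -11.5)


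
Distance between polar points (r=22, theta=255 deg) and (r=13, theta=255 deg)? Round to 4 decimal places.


d = sqrt(r1^2 + r2^2 - 2*r1*r2*cos(t2-t1))
d = sqrt(22^2 + 13^2 - 2*22*13*cos(255-255)) = 9

9


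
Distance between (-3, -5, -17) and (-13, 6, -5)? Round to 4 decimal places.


d = sqrt((-13--3)^2 + (6--5)^2 + (-5--17)^2) = 19.105

19.105


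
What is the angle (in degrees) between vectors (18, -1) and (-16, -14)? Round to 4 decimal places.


dot = 18*-16 + -1*-14 = -274
|u| = 18.0278, |v| = 21.2603
cos(angle) = -0.7149
angle = 135.6342 degrees

135.6342 degrees


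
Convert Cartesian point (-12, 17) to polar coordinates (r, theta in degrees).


r = sqrt((-12)^2 + 17^2) = 20.8087
theta = atan2(17, -12) = 125.2176 degrees

r = 20.8087, theta = 125.2176 degrees


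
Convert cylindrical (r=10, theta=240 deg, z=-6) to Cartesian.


x = 10 * cos(240) = -5
y = 10 * sin(240) = -8.6603
z = -6

(-5, -8.6603, -6)


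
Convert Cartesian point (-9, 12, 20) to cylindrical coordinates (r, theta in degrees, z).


r = sqrt((-9)^2 + 12^2) = 15
theta = atan2(12, -9) = 126.8699 deg
z = 20

r = 15, theta = 126.8699 deg, z = 20


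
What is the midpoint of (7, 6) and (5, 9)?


Midpoint = ((7+5)/2, (6+9)/2) = (6, 7.5)

(6, 7.5)


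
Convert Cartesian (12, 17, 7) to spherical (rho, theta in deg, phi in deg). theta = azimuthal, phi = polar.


rho = sqrt(12^2 + 17^2 + 7^2) = 21.9545
theta = atan2(17, 12) = 54.7824 deg
phi = acos(7/21.9545) = 71.4071 deg

rho = 21.9545, theta = 54.7824 deg, phi = 71.4071 deg


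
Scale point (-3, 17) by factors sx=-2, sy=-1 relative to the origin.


Scaling: (x*sx, y*sy) = (-3*-2, 17*-1) = (6, -17)

(6, -17)


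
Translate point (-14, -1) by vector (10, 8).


Translation: (x+dx, y+dy) = (-14+10, -1+8) = (-4, 7)

(-4, 7)


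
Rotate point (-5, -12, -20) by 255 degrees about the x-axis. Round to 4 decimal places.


x' = -5
y' = -12*cos(255) - -20*sin(255) = -16.2127
z' = -12*sin(255) + -20*cos(255) = 16.7675

(-5, -16.2127, 16.7675)


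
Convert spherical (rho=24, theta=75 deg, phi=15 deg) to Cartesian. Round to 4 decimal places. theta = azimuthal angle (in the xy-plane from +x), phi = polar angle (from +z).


x = 24 * sin(15) * cos(75) = 1.6077
y = 24 * sin(15) * sin(75) = 6
z = 24 * cos(15) = 23.1822

(1.6077, 6, 23.1822)


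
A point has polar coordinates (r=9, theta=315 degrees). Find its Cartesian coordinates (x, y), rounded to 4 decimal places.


x = 9 * cos(315) = 6.364
y = 9 * sin(315) = -6.364

(6.364, -6.364)


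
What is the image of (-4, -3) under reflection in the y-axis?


Reflection across y-axis: (x, y) -> (-x, y)
(-4, -3) -> (4, -3)

(4, -3)


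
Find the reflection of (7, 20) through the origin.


Reflection through origin: (x, y) -> (-x, -y)
(7, 20) -> (-7, -20)

(-7, -20)


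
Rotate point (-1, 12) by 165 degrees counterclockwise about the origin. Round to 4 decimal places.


x' = -1*cos(165) - 12*sin(165) = -2.1399
y' = -1*sin(165) + 12*cos(165) = -11.8499

(-2.1399, -11.8499)


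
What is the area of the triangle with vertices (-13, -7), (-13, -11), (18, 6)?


Area = |x1(y2-y3) + x2(y3-y1) + x3(y1-y2)| / 2
= |-13*(-11-6) + -13*(6--7) + 18*(-7--11)| / 2
= 62

62


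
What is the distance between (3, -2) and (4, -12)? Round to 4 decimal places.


d = sqrt((4-3)^2 + (-12--2)^2) = 10.0499

10.0499


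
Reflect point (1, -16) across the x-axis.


Reflection across x-axis: (x, y) -> (x, -y)
(1, -16) -> (1, 16)

(1, 16)


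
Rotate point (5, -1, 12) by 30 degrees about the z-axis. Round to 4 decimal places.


x' = 5*cos(30) - -1*sin(30) = 4.8301
y' = 5*sin(30) + -1*cos(30) = 1.634
z' = 12

(4.8301, 1.634, 12)


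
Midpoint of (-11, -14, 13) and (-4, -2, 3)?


Midpoint = ((-11+-4)/2, (-14+-2)/2, (13+3)/2) = (-7.5, -8, 8)

(-7.5, -8, 8)


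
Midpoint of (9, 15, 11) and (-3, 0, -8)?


Midpoint = ((9+-3)/2, (15+0)/2, (11+-8)/2) = (3, 7.5, 1.5)

(3, 7.5, 1.5)


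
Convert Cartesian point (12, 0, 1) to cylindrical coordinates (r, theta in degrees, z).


r = sqrt(12^2 + 0^2) = 12
theta = atan2(0, 12) = 0 deg
z = 1

r = 12, theta = 0 deg, z = 1


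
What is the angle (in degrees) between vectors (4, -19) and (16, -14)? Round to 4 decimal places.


dot = 4*16 + -19*-14 = 330
|u| = 19.4165, |v| = 21.2603
cos(angle) = 0.7994
angle = 36.9254 degrees

36.9254 degrees


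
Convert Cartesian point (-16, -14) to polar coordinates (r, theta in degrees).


r = sqrt((-16)^2 + (-14)^2) = 21.2603
theta = atan2(-14, -16) = 221.1859 degrees

r = 21.2603, theta = 221.1859 degrees


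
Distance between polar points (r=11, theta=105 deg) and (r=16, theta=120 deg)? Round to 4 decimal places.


d = sqrt(r1^2 + r2^2 - 2*r1*r2*cos(t2-t1))
d = sqrt(11^2 + 16^2 - 2*11*16*cos(120-105)) = 6.0823

6.0823


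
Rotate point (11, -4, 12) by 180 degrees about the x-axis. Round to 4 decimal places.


x' = 11
y' = -4*cos(180) - 12*sin(180) = 4
z' = -4*sin(180) + 12*cos(180) = -12

(11, 4, -12)


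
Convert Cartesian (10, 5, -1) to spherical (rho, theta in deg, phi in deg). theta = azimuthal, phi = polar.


rho = sqrt(10^2 + 5^2 + (-1)^2) = 11.225
theta = atan2(5, 10) = 26.5651 deg
phi = acos(-1/11.225) = 95.1111 deg

rho = 11.225, theta = 26.5651 deg, phi = 95.1111 deg


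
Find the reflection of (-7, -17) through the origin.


Reflection through origin: (x, y) -> (-x, -y)
(-7, -17) -> (7, 17)

(7, 17)


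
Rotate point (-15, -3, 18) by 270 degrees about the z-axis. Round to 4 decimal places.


x' = -15*cos(270) - -3*sin(270) = -3
y' = -15*sin(270) + -3*cos(270) = 15
z' = 18

(-3, 15, 18)


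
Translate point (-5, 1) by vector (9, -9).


Translation: (x+dx, y+dy) = (-5+9, 1+-9) = (4, -8)

(4, -8)


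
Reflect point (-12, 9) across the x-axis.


Reflection across x-axis: (x, y) -> (x, -y)
(-12, 9) -> (-12, -9)

(-12, -9)


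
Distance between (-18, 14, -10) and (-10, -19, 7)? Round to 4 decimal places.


d = sqrt((-10--18)^2 + (-19-14)^2 + (7--10)^2) = 37.9737

37.9737


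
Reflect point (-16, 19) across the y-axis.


Reflection across y-axis: (x, y) -> (-x, y)
(-16, 19) -> (16, 19)

(16, 19)


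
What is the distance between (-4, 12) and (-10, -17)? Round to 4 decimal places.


d = sqrt((-10--4)^2 + (-17-12)^2) = 29.6142

29.6142


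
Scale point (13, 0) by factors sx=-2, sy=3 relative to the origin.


Scaling: (x*sx, y*sy) = (13*-2, 0*3) = (-26, 0)

(-26, 0)


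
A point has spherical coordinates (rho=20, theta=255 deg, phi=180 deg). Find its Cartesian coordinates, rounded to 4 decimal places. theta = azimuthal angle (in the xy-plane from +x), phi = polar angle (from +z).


x = 20 * sin(180) * cos(255) = 0
y = 20 * sin(180) * sin(255) = 0
z = 20 * cos(180) = -20

(0, 0, -20)


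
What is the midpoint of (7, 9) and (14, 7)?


Midpoint = ((7+14)/2, (9+7)/2) = (10.5, 8)

(10.5, 8)


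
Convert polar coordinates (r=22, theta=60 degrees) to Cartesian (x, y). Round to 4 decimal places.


x = 22 * cos(60) = 11
y = 22 * sin(60) = 19.0526

(11, 19.0526)


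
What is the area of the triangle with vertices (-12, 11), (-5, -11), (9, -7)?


Area = |x1(y2-y3) + x2(y3-y1) + x3(y1-y2)| / 2
= |-12*(-11--7) + -5*(-7-11) + 9*(11--11)| / 2
= 168

168


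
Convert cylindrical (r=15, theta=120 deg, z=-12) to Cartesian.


x = 15 * cos(120) = -7.5
y = 15 * sin(120) = 12.9904
z = -12

(-7.5, 12.9904, -12)


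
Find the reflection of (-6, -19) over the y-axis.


Reflection across y-axis: (x, y) -> (-x, y)
(-6, -19) -> (6, -19)

(6, -19)


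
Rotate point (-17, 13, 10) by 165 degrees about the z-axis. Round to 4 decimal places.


x' = -17*cos(165) - 13*sin(165) = 13.0561
y' = -17*sin(165) + 13*cos(165) = -16.957
z' = 10

(13.0561, -16.957, 10)


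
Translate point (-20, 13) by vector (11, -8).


Translation: (x+dx, y+dy) = (-20+11, 13+-8) = (-9, 5)

(-9, 5)


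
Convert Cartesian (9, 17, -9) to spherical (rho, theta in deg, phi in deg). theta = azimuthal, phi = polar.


rho = sqrt(9^2 + 17^2 + (-9)^2) = 21.2368
theta = atan2(17, 9) = 62.1027 deg
phi = acos(-9/21.2368) = 115.0743 deg

rho = 21.2368, theta = 62.1027 deg, phi = 115.0743 deg


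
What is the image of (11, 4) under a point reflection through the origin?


Reflection through origin: (x, y) -> (-x, -y)
(11, 4) -> (-11, -4)

(-11, -4)


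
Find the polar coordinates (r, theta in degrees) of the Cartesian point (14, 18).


r = sqrt(14^2 + 18^2) = 22.8035
theta = atan2(18, 14) = 52.125 degrees

r = 22.8035, theta = 52.125 degrees


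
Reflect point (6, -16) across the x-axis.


Reflection across x-axis: (x, y) -> (x, -y)
(6, -16) -> (6, 16)

(6, 16)


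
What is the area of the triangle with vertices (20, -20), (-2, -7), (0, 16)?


Area = |x1(y2-y3) + x2(y3-y1) + x3(y1-y2)| / 2
= |20*(-7-16) + -2*(16--20) + 0*(-20--7)| / 2
= 266

266


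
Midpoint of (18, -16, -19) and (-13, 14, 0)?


Midpoint = ((18+-13)/2, (-16+14)/2, (-19+0)/2) = (2.5, -1, -9.5)

(2.5, -1, -9.5)


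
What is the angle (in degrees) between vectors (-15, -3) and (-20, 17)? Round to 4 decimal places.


dot = -15*-20 + -3*17 = 249
|u| = 15.2971, |v| = 26.2488
cos(angle) = 0.6201
angle = 51.6745 degrees

51.6745 degrees


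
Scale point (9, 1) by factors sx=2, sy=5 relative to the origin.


Scaling: (x*sx, y*sy) = (9*2, 1*5) = (18, 5)

(18, 5)


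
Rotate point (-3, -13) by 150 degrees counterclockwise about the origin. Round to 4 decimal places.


x' = -3*cos(150) - -13*sin(150) = 9.0981
y' = -3*sin(150) + -13*cos(150) = 9.7583

(9.0981, 9.7583)


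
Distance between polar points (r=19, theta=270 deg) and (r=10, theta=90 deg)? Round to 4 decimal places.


d = sqrt(r1^2 + r2^2 - 2*r1*r2*cos(t2-t1))
d = sqrt(19^2 + 10^2 - 2*19*10*cos(90-270)) = 29

29


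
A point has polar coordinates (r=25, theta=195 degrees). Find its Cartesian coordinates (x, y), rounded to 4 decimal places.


x = 25 * cos(195) = -24.1481
y = 25 * sin(195) = -6.4705

(-24.1481, -6.4705)


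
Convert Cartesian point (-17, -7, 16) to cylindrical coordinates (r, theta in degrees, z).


r = sqrt((-17)^2 + (-7)^2) = 18.3848
theta = atan2(-7, -17) = 202.3801 deg
z = 16

r = 18.3848, theta = 202.3801 deg, z = 16


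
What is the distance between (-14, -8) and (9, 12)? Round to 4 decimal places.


d = sqrt((9--14)^2 + (12--8)^2) = 30.4795

30.4795


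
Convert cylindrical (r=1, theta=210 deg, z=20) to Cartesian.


x = 1 * cos(210) = -0.866
y = 1 * sin(210) = -0.5
z = 20

(-0.866, -0.5, 20)


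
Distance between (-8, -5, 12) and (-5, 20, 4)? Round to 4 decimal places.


d = sqrt((-5--8)^2 + (20--5)^2 + (4-12)^2) = 26.4197

26.4197


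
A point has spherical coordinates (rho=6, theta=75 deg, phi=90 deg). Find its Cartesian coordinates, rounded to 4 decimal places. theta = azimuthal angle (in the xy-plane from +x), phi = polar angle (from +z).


x = 6 * sin(90) * cos(75) = 1.5529
y = 6 * sin(90) * sin(75) = 5.7956
z = 6 * cos(90) = 0

(1.5529, 5.7956, 0)


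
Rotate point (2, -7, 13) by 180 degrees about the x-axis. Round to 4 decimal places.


x' = 2
y' = -7*cos(180) - 13*sin(180) = 7
z' = -7*sin(180) + 13*cos(180) = -13

(2, 7, -13)


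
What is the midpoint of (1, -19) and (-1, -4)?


Midpoint = ((1+-1)/2, (-19+-4)/2) = (0, -11.5)

(0, -11.5)


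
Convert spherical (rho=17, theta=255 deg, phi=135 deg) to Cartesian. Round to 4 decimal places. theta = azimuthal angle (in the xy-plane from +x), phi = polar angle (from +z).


x = 17 * sin(135) * cos(255) = -3.1112
y = 17 * sin(135) * sin(255) = -11.6112
z = 17 * cos(135) = -12.0208

(-3.1112, -11.6112, -12.0208)


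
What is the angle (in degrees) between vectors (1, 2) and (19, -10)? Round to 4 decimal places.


dot = 1*19 + 2*-10 = -1
|u| = 2.2361, |v| = 21.4709
cos(angle) = -0.0208
angle = 91.1935 degrees

91.1935 degrees


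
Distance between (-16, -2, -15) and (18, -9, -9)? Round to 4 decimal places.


d = sqrt((18--16)^2 + (-9--2)^2 + (-9--15)^2) = 35.2278

35.2278


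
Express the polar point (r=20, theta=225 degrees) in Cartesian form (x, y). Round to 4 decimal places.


x = 20 * cos(225) = -14.1421
y = 20 * sin(225) = -14.1421

(-14.1421, -14.1421)


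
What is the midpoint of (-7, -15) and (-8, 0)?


Midpoint = ((-7+-8)/2, (-15+0)/2) = (-7.5, -7.5)

(-7.5, -7.5)


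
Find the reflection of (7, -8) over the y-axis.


Reflection across y-axis: (x, y) -> (-x, y)
(7, -8) -> (-7, -8)

(-7, -8)


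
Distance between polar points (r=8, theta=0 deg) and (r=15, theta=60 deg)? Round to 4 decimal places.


d = sqrt(r1^2 + r2^2 - 2*r1*r2*cos(t2-t1))
d = sqrt(8^2 + 15^2 - 2*8*15*cos(60-0)) = 13

13


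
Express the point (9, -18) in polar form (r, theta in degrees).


r = sqrt(9^2 + (-18)^2) = 20.1246
theta = atan2(-18, 9) = 296.5651 degrees

r = 20.1246, theta = 296.5651 degrees


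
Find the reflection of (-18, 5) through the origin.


Reflection through origin: (x, y) -> (-x, -y)
(-18, 5) -> (18, -5)

(18, -5)


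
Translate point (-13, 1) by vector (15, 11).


Translation: (x+dx, y+dy) = (-13+15, 1+11) = (2, 12)

(2, 12)


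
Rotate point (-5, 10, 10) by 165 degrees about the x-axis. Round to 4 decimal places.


x' = -5
y' = 10*cos(165) - 10*sin(165) = -12.2474
z' = 10*sin(165) + 10*cos(165) = -7.0711

(-5, -12.2474, -7.0711)


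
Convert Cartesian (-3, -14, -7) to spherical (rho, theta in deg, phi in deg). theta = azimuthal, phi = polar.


rho = sqrt((-3)^2 + (-14)^2 + (-7)^2) = 15.9374
theta = atan2(-14, -3) = 257.9052 deg
phi = acos(-7/15.9374) = 116.0541 deg

rho = 15.9374, theta = 257.9052 deg, phi = 116.0541 deg


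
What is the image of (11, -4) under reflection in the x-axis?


Reflection across x-axis: (x, y) -> (x, -y)
(11, -4) -> (11, 4)

(11, 4)


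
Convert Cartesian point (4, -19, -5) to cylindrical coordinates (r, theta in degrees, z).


r = sqrt(4^2 + (-19)^2) = 19.4165
theta = atan2(-19, 4) = 281.8887 deg
z = -5

r = 19.4165, theta = 281.8887 deg, z = -5


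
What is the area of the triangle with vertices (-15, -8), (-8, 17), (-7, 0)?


Area = |x1(y2-y3) + x2(y3-y1) + x3(y1-y2)| / 2
= |-15*(17-0) + -8*(0--8) + -7*(-8-17)| / 2
= 72

72


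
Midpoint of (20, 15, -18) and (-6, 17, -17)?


Midpoint = ((20+-6)/2, (15+17)/2, (-18+-17)/2) = (7, 16, -17.5)

(7, 16, -17.5)


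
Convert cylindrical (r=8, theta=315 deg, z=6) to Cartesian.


x = 8 * cos(315) = 5.6569
y = 8 * sin(315) = -5.6569
z = 6

(5.6569, -5.6569, 6)


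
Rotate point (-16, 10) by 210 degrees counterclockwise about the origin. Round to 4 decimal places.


x' = -16*cos(210) - 10*sin(210) = 18.8564
y' = -16*sin(210) + 10*cos(210) = -0.6603

(18.8564, -0.6603)


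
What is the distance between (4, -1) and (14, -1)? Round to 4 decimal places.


d = sqrt((14-4)^2 + (-1--1)^2) = 10

10


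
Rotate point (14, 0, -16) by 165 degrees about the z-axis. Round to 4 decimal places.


x' = 14*cos(165) - 0*sin(165) = -13.523
y' = 14*sin(165) + 0*cos(165) = 3.6235
z' = -16

(-13.523, 3.6235, -16)


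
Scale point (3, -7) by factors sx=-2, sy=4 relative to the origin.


Scaling: (x*sx, y*sy) = (3*-2, -7*4) = (-6, -28)

(-6, -28)


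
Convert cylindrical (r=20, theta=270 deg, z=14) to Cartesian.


x = 20 * cos(270) = 0
y = 20 * sin(270) = -20
z = 14

(0, -20, 14)


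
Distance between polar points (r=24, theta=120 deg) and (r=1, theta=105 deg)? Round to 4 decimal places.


d = sqrt(r1^2 + r2^2 - 2*r1*r2*cos(t2-t1))
d = sqrt(24^2 + 1^2 - 2*24*1*cos(105-120)) = 23.0355

23.0355


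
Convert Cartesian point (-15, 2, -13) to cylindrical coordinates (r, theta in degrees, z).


r = sqrt((-15)^2 + 2^2) = 15.1327
theta = atan2(2, -15) = 172.4054 deg
z = -13

r = 15.1327, theta = 172.4054 deg, z = -13


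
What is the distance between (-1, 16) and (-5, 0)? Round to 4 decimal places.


d = sqrt((-5--1)^2 + (0-16)^2) = 16.4924

16.4924


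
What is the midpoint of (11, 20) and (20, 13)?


Midpoint = ((11+20)/2, (20+13)/2) = (15.5, 16.5)

(15.5, 16.5)


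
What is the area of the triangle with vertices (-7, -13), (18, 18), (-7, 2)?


Area = |x1(y2-y3) + x2(y3-y1) + x3(y1-y2)| / 2
= |-7*(18-2) + 18*(2--13) + -7*(-13-18)| / 2
= 187.5

187.5


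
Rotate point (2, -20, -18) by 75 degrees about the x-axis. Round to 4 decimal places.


x' = 2
y' = -20*cos(75) - -18*sin(75) = 12.2103
z' = -20*sin(75) + -18*cos(75) = -23.9773

(2, 12.2103, -23.9773)


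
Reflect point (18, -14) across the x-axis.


Reflection across x-axis: (x, y) -> (x, -y)
(18, -14) -> (18, 14)

(18, 14)


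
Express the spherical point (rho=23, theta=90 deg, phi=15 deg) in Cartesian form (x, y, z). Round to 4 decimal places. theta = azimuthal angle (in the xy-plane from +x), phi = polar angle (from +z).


x = 23 * sin(15) * cos(90) = 0
y = 23 * sin(15) * sin(90) = 5.9528
z = 23 * cos(15) = 22.2163

(0, 5.9528, 22.2163)


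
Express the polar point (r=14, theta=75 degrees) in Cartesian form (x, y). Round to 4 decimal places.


x = 14 * cos(75) = 3.6235
y = 14 * sin(75) = 13.523

(3.6235, 13.523)


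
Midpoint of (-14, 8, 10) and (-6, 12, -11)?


Midpoint = ((-14+-6)/2, (8+12)/2, (10+-11)/2) = (-10, 10, -0.5)

(-10, 10, -0.5)


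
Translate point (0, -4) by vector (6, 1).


Translation: (x+dx, y+dy) = (0+6, -4+1) = (6, -3)

(6, -3)


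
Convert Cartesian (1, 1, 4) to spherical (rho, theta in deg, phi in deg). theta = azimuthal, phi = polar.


rho = sqrt(1^2 + 1^2 + 4^2) = 4.2426
theta = atan2(1, 1) = 45 deg
phi = acos(4/4.2426) = 19.4712 deg

rho = 4.2426, theta = 45 deg, phi = 19.4712 deg


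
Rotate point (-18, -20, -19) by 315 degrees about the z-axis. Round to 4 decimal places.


x' = -18*cos(315) - -20*sin(315) = -26.8701
y' = -18*sin(315) + -20*cos(315) = -1.4142
z' = -19

(-26.8701, -1.4142, -19)


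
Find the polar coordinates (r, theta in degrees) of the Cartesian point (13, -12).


r = sqrt(13^2 + (-12)^2) = 17.6918
theta = atan2(-12, 13) = 317.2906 degrees

r = 17.6918, theta = 317.2906 degrees


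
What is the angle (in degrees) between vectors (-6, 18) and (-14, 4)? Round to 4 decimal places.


dot = -6*-14 + 18*4 = 156
|u| = 18.9737, |v| = 14.5602
cos(angle) = 0.5647
angle = 55.6197 degrees

55.6197 degrees


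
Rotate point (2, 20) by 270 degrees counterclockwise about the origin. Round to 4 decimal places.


x' = 2*cos(270) - 20*sin(270) = 20
y' = 2*sin(270) + 20*cos(270) = -2

(20, -2)


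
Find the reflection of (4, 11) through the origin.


Reflection through origin: (x, y) -> (-x, -y)
(4, 11) -> (-4, -11)

(-4, -11)


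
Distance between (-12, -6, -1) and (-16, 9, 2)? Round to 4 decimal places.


d = sqrt((-16--12)^2 + (9--6)^2 + (2--1)^2) = 15.8114

15.8114


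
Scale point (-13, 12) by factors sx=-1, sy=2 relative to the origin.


Scaling: (x*sx, y*sy) = (-13*-1, 12*2) = (13, 24)

(13, 24)


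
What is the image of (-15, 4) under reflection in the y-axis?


Reflection across y-axis: (x, y) -> (-x, y)
(-15, 4) -> (15, 4)

(15, 4)


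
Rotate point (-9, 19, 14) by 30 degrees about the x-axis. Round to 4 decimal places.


x' = -9
y' = 19*cos(30) - 14*sin(30) = 9.4545
z' = 19*sin(30) + 14*cos(30) = 21.6244

(-9, 9.4545, 21.6244)


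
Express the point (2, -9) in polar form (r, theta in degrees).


r = sqrt(2^2 + (-9)^2) = 9.2195
theta = atan2(-9, 2) = 282.5288 degrees

r = 9.2195, theta = 282.5288 degrees


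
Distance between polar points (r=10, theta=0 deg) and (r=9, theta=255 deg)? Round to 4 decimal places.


d = sqrt(r1^2 + r2^2 - 2*r1*r2*cos(t2-t1))
d = sqrt(10^2 + 9^2 - 2*10*9*cos(255-0)) = 15.086

15.086


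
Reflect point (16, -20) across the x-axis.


Reflection across x-axis: (x, y) -> (x, -y)
(16, -20) -> (16, 20)

(16, 20)


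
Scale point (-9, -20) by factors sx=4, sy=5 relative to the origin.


Scaling: (x*sx, y*sy) = (-9*4, -20*5) = (-36, -100)

(-36, -100)


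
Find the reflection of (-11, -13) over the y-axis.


Reflection across y-axis: (x, y) -> (-x, y)
(-11, -13) -> (11, -13)

(11, -13)


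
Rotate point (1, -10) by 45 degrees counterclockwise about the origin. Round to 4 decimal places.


x' = 1*cos(45) - -10*sin(45) = 7.7782
y' = 1*sin(45) + -10*cos(45) = -6.364

(7.7782, -6.364)


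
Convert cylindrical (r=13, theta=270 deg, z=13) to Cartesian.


x = 13 * cos(270) = 0
y = 13 * sin(270) = -13
z = 13

(0, -13, 13)


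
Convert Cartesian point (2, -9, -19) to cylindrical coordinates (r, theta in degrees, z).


r = sqrt(2^2 + (-9)^2) = 9.2195
theta = atan2(-9, 2) = 282.5288 deg
z = -19

r = 9.2195, theta = 282.5288 deg, z = -19


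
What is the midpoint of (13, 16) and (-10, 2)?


Midpoint = ((13+-10)/2, (16+2)/2) = (1.5, 9)

(1.5, 9)


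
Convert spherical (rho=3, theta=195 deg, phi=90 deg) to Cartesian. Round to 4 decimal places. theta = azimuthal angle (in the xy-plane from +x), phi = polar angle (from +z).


x = 3 * sin(90) * cos(195) = -2.8978
y = 3 * sin(90) * sin(195) = -0.7765
z = 3 * cos(90) = 0

(-2.8978, -0.7765, 0)


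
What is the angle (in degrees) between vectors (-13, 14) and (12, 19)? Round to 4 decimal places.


dot = -13*12 + 14*19 = 110
|u| = 19.105, |v| = 22.4722
cos(angle) = 0.2562
angle = 75.1545 degrees

75.1545 degrees


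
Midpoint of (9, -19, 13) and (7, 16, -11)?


Midpoint = ((9+7)/2, (-19+16)/2, (13+-11)/2) = (8, -1.5, 1)

(8, -1.5, 1)


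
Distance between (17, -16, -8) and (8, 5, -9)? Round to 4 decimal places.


d = sqrt((8-17)^2 + (5--16)^2 + (-9--8)^2) = 22.8692

22.8692


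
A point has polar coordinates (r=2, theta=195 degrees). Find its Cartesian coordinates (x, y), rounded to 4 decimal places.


x = 2 * cos(195) = -1.9319
y = 2 * sin(195) = -0.5176

(-1.9319, -0.5176)


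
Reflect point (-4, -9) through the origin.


Reflection through origin: (x, y) -> (-x, -y)
(-4, -9) -> (4, 9)

(4, 9)


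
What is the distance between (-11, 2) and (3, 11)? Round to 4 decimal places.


d = sqrt((3--11)^2 + (11-2)^2) = 16.6433

16.6433


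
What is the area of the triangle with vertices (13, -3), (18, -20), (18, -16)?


Area = |x1(y2-y3) + x2(y3-y1) + x3(y1-y2)| / 2
= |13*(-20--16) + 18*(-16--3) + 18*(-3--20)| / 2
= 10

10


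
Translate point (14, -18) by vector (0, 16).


Translation: (x+dx, y+dy) = (14+0, -18+16) = (14, -2)

(14, -2)


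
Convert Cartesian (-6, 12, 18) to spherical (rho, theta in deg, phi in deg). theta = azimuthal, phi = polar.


rho = sqrt((-6)^2 + 12^2 + 18^2) = 22.4499
theta = atan2(12, -6) = 116.5651 deg
phi = acos(18/22.4499) = 36.6992 deg

rho = 22.4499, theta = 116.5651 deg, phi = 36.6992 deg


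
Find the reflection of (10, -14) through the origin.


Reflection through origin: (x, y) -> (-x, -y)
(10, -14) -> (-10, 14)

(-10, 14)


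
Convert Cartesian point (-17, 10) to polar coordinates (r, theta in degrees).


r = sqrt((-17)^2 + 10^2) = 19.7231
theta = atan2(10, -17) = 149.5345 degrees

r = 19.7231, theta = 149.5345 degrees


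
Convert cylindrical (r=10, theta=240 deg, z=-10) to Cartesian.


x = 10 * cos(240) = -5
y = 10 * sin(240) = -8.6603
z = -10

(-5, -8.6603, -10)


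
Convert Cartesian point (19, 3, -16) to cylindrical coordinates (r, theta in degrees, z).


r = sqrt(19^2 + 3^2) = 19.2354
theta = atan2(3, 19) = 8.9726 deg
z = -16

r = 19.2354, theta = 8.9726 deg, z = -16


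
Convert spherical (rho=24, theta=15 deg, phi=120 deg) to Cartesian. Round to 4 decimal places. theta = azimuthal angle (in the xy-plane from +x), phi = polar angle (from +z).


x = 24 * sin(120) * cos(15) = 20.0764
y = 24 * sin(120) * sin(15) = 5.3795
z = 24 * cos(120) = -12

(20.0764, 5.3795, -12)


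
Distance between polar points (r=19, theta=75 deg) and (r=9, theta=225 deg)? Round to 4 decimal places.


d = sqrt(r1^2 + r2^2 - 2*r1*r2*cos(t2-t1))
d = sqrt(19^2 + 9^2 - 2*19*9*cos(225-75)) = 27.1695

27.1695


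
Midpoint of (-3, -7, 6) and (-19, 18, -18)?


Midpoint = ((-3+-19)/2, (-7+18)/2, (6+-18)/2) = (-11, 5.5, -6)

(-11, 5.5, -6)


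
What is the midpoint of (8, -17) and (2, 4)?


Midpoint = ((8+2)/2, (-17+4)/2) = (5, -6.5)

(5, -6.5)


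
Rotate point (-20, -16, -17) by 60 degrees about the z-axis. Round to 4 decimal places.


x' = -20*cos(60) - -16*sin(60) = 3.8564
y' = -20*sin(60) + -16*cos(60) = -25.3205
z' = -17

(3.8564, -25.3205, -17)


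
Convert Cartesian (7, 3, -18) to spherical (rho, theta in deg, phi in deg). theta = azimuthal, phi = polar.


rho = sqrt(7^2 + 3^2 + (-18)^2) = 19.5448
theta = atan2(3, 7) = 23.1986 deg
phi = acos(-18/19.5448) = 157.0669 deg

rho = 19.5448, theta = 23.1986 deg, phi = 157.0669 deg


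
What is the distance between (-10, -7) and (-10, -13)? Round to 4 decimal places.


d = sqrt((-10--10)^2 + (-13--7)^2) = 6

6


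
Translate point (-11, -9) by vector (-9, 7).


Translation: (x+dx, y+dy) = (-11+-9, -9+7) = (-20, -2)

(-20, -2)


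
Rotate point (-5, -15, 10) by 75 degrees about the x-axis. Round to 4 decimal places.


x' = -5
y' = -15*cos(75) - 10*sin(75) = -13.5415
z' = -15*sin(75) + 10*cos(75) = -11.9007

(-5, -13.5415, -11.9007)


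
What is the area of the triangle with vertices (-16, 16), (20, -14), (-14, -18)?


Area = |x1(y2-y3) + x2(y3-y1) + x3(y1-y2)| / 2
= |-16*(-14--18) + 20*(-18-16) + -14*(16--14)| / 2
= 582

582


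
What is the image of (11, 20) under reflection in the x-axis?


Reflection across x-axis: (x, y) -> (x, -y)
(11, 20) -> (11, -20)

(11, -20)
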